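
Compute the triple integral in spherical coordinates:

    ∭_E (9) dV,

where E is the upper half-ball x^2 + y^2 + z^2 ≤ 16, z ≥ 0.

In spherical coordinates, x = ρ sin(φ) cos(θ), y = ρ sin(φ) sin(θ), z = ρ cos(φ), and dV = ρ^2 sin(φ) dρ dφ dθ.

The integrand becomes 9, so

    ∭_E (9) dV = ∫_{0}^{2π} ∫_{0}^{π/2} ∫_{0}^{4} (9) · ρ^2 sin(φ) dρ dφ dθ.

Inner (ρ): 192sin(φ).
Middle (φ): 192.
Outer (θ): 384π.

Therefore the triple integral equals 384π.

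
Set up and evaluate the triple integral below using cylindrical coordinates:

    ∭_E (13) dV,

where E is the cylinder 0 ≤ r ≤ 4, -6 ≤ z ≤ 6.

In cylindrical coordinates, x = r cos(θ), y = r sin(θ), z = z, and dV = r dr dθ dz.

The integrand becomes 13, so

    ∭_E (13) dV = ∫_{0}^{2π} ∫_{0}^{4} ∫_{-6}^{6} (13) · r dz dr dθ.

Inner (z): 156r.
Middle (r from 0 to 4): 1248.
Outer (θ): 2496π.

Therefore the triple integral equals 2496π.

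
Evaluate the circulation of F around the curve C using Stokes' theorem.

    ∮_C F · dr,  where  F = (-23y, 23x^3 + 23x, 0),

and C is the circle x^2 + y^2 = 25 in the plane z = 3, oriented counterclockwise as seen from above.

Let S be the flat disk x^2 + y^2 ≤ 25 in the plane z = 3, with upward unit normal n̂ = ẑ. By Stokes' theorem,

    ∮_C F · dr = ∬_S (∇ × F) · n̂ dS = ∬_D (curl F)_z dA,

where D is the disk x^2 + y^2 ≤ 25.

Compute the curl of F = (-23y, 23x^3 + 23x, 0):
    (∇ × F)_x = ∂F_z/∂y - ∂F_y/∂z = 0,
    (∇ × F)_y = ∂F_x/∂z - ∂F_z/∂x = 0,
    (∇ × F)_z = ∂F_y/∂x - ∂F_x/∂y = 69x^2 + 46.

On z = 3, (curl F)_z = 69x^2 + 46.

Convert to polar (x = r cos θ, y = r sin θ, dA = r dr dθ); the integrand becomes 69r^2cos(θ)^2 + 46, so

    ∬_D (curl F)_z dA = ∫_0^{2π} ∫_0^{5} (69r^2cos(θ)^2 + 46) · r dr dθ.

Inner (r from 0 to 5): 43125cos(θ)^2/4 + 575.
Outer (θ from 0 to 2π): 47725π/4.

Therefore ∮_C F · dr = 47725π/4.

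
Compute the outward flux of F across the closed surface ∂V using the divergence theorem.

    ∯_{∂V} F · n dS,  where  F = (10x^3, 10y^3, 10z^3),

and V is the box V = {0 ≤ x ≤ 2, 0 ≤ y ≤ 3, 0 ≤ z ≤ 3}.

By the divergence theorem,

    ∯_{∂V} F · n dS = ∭_V (∇ · F) dV.

Compute the divergence:
    ∇ · F = ∂F_x/∂x + ∂F_y/∂y + ∂F_z/∂z = 30x^2 + 30y^2 + 30z^2.

V is a rectangular box, so dV = dx dy dz with 0 ≤ x ≤ 2, 0 ≤ y ≤ 3, 0 ≤ z ≤ 3.

Integrate (30x^2 + 30y^2 + 30z^2) over V as an iterated integral:

    ∭_V (∇·F) dV = ∫_0^{2} ∫_0^{3} ∫_0^{3} (30x^2 + 30y^2 + 30z^2) dz dy dx.

Inner (z from 0 to 3): 90x^2 + 90y^2 + 270.
Middle (y from 0 to 3): 270x^2 + 1620.
Outer (x from 0 to 2): 3960.

Therefore ∯_{∂V} F · n dS = 3960.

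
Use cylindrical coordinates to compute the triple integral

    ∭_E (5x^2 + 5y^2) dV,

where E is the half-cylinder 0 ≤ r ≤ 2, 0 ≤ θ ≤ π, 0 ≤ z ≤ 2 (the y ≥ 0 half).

In cylindrical coordinates, x = r cos(θ), y = r sin(θ), z = z, and dV = r dr dθ dz.

The integrand becomes 5r^2, so

    ∭_E (5x^2 + 5y^2) dV = ∫_{0}^{π} ∫_{0}^{2} ∫_{0}^{2} (5r^2) · r dz dr dθ.

Inner (z): 10r^3.
Middle (r from 0 to 2): 40.
Outer (θ): 40π.

Therefore the triple integral equals 40π.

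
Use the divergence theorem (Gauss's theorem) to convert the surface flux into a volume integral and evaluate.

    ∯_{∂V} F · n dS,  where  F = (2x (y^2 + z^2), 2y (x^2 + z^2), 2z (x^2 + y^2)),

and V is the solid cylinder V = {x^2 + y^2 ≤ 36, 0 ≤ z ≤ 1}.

By the divergence theorem,

    ∯_{∂V} F · n dS = ∭_V (∇ · F) dV.

Compute the divergence:
    ∇ · F = ∂F_x/∂x + ∂F_y/∂y + ∂F_z/∂z = 2y^2 + 2z^2 + 2x^2 + 2z^2 + 2x^2 + 2y^2 = 4x^2 + 4y^2 + 4z^2.

In cylindrical coordinates, x = r cos(θ), y = r sin(θ), z = z, dV = r dr dθ dz, with 0 ≤ r ≤ 6, 0 ≤ θ ≤ 2π, 0 ≤ z ≤ 1.

The integrand, after substitution and multiplying by the volume element, becomes (4r^2 + 4z^2) · r, so

    ∭_V (∇·F) dV = ∫_0^{2π} ∫_0^{6} ∫_0^{1} (4r^2 + 4z^2) · r dz dr dθ.

Inner (z from 0 to 1): 4r (r^2 + 1/3).
Middle (r from 0 to 6): 1320.
Outer (θ from 0 to 2π): 2640π.

Therefore ∯_{∂V} F · n dS = 2640π.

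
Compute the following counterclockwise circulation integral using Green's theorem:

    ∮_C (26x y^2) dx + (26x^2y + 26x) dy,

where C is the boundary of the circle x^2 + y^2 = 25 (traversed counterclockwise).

Green's theorem converts the closed line integral into a double integral over the enclosed region D:

    ∮_C P dx + Q dy = ∬_D (∂Q/∂x - ∂P/∂y) dA.

Here P = 26x y^2, Q = 26x^2y + 26x, so

    ∂Q/∂x = 52x y + 26,    ∂P/∂y = 52x y,
    ∂Q/∂x - ∂P/∂y = 26.

D is the region x^2 + y^2 ≤ 25. Evaluating the double integral:

In polar coordinates (x = r cos θ, y = r sin θ, dA = r dr dθ) the integrand becomes 26, so

    ∬_D (26) dA = ∫_0^{2π} ∫_0^{5} (26) · r dr dθ.

Inner (r from 0 to 5): 325.
Outer (θ from 0 to 2π): 650π.

Therefore ∮_C P dx + Q dy = 650π.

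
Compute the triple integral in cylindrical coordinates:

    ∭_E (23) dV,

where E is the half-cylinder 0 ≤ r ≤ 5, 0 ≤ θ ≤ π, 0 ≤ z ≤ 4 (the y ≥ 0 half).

In cylindrical coordinates, x = r cos(θ), y = r sin(θ), z = z, and dV = r dr dθ dz.

The integrand becomes 23, so

    ∭_E (23) dV = ∫_{0}^{π} ∫_{0}^{5} ∫_{0}^{4} (23) · r dz dr dθ.

Inner (z): 92r.
Middle (r from 0 to 5): 1150.
Outer (θ): 1150π.

Therefore the triple integral equals 1150π.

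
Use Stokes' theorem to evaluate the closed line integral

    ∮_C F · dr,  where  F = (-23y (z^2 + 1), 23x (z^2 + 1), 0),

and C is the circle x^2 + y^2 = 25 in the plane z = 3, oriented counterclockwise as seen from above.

Let S be the flat disk x^2 + y^2 ≤ 25 in the plane z = 3, with upward unit normal n̂ = ẑ. By Stokes' theorem,

    ∮_C F · dr = ∬_S (∇ × F) · n̂ dS = ∬_D (curl F)_z dA,

where D is the disk x^2 + y^2 ≤ 25.

Compute the curl of F = (-23y (z^2 + 1), 23x (z^2 + 1), 0):
    (∇ × F)_x = ∂F_z/∂y - ∂F_y/∂z = -46x z,
    (∇ × F)_y = ∂F_x/∂z - ∂F_z/∂x = -46y z,
    (∇ × F)_z = ∂F_y/∂x - ∂F_x/∂y = 46z^2 + 46.

On z = 3, (curl F)_z = 460.

Convert to polar (x = r cos θ, y = r sin θ, dA = r dr dθ); the integrand becomes 460, so

    ∬_D (curl F)_z dA = ∫_0^{2π} ∫_0^{5} (460) · r dr dθ.

Inner (r from 0 to 5): 5750.
Outer (θ from 0 to 2π): 11500π.

Therefore ∮_C F · dr = 11500π.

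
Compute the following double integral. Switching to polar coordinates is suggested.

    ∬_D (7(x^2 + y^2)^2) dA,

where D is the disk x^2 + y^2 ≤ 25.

The region D is 0 ≤ r ≤ 5, 0 ≤ θ ≤ 2π in polar coordinates, where x = r cos(θ), y = r sin(θ), and dA = r dr dθ.

Under the substitution, the integrand becomes 7r^4, so

    ∬_D (7(x^2 + y^2)^2) dA = ∫_{0}^{2π} ∫_{0}^{5} (7r^4) · r dr dθ.

Inner integral (in r): ∫_{0}^{5} (7r^4) · r dr = 109375/6.

Outer integral (in θ): ∫_{0}^{2π} (109375/6) dθ = 109375π/3.

Therefore ∬_D (7(x^2 + y^2)^2) dA = 109375π/3.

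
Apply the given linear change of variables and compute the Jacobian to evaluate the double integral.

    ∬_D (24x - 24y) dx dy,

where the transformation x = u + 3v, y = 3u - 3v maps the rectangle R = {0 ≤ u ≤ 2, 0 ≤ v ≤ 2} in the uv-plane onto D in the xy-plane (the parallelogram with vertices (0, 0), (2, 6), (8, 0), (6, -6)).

Compute the Jacobian determinant of (x, y) with respect to (u, v):

    ∂(x,y)/∂(u,v) = | 1  3 | = (1)(-3) - (3)(3) = -12.
                   | 3  -3 |

Its absolute value is |J| = 12 (the area scaling factor).

Substituting x = u + 3v, y = 3u - 3v into the integrand,

    24x - 24y → -48u + 144v,

so the integral becomes

    ∬_R (-48u + 144v) · |J| du dv = ∫_0^2 ∫_0^2 (-576u + 1728v) dv du.

Inner (v): 3456 - 1152u.
Outer (u): 4608.

Therefore ∬_D (24x - 24y) dx dy = 4608.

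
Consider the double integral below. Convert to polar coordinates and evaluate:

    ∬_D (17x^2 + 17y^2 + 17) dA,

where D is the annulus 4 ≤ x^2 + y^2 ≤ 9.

The region D is 2 ≤ r ≤ 3, 0 ≤ θ ≤ 2π in polar coordinates, where x = r cos(θ), y = r sin(θ), and dA = r dr dθ.

Under the substitution, the integrand becomes 17r^2 + 17, so

    ∬_D (17x^2 + 17y^2 + 17) dA = ∫_{0}^{2π} ∫_{2}^{3} (17r^2 + 17) · r dr dθ.

Inner integral (in r): ∫_{2}^{3} (17r^2 + 17) · r dr = 1275/4.

Outer integral (in θ): ∫_{0}^{2π} (1275/4) dθ = 1275π/2.

Therefore ∬_D (17x^2 + 17y^2 + 17) dA = 1275π/2.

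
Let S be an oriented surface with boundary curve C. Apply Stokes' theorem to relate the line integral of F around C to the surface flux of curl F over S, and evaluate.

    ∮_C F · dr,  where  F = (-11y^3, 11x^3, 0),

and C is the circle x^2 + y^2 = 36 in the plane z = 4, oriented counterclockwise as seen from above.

Let S be the flat disk x^2 + y^2 ≤ 36 in the plane z = 4, with upward unit normal n̂ = ẑ. By Stokes' theorem,

    ∮_C F · dr = ∬_S (∇ × F) · n̂ dS = ∬_D (curl F)_z dA,

where D is the disk x^2 + y^2 ≤ 36.

Compute the curl of F = (-11y^3, 11x^3, 0):
    (∇ × F)_x = ∂F_z/∂y - ∂F_y/∂z = 0,
    (∇ × F)_y = ∂F_x/∂z - ∂F_z/∂x = 0,
    (∇ × F)_z = ∂F_y/∂x - ∂F_x/∂y = 33x^2 + 33y^2.

On z = 4, (curl F)_z = 33x^2 + 33y^2.

Convert to polar (x = r cos θ, y = r sin θ, dA = r dr dθ); the integrand becomes 33r^2, so

    ∬_D (curl F)_z dA = ∫_0^{2π} ∫_0^{6} (33r^2) · r dr dθ.

Inner (r from 0 to 6): 10692.
Outer (θ from 0 to 2π): 21384π.

Therefore ∮_C F · dr = 21384π.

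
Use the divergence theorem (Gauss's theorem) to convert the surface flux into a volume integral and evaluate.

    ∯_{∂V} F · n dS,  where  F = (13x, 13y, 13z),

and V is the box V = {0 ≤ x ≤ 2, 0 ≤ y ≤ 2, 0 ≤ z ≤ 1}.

By the divergence theorem,

    ∯_{∂V} F · n dS = ∭_V (∇ · F) dV.

Compute the divergence:
    ∇ · F = ∂F_x/∂x + ∂F_y/∂y + ∂F_z/∂z = 13 + 13 + 13 = 39.

V is a rectangular box, so dV = dx dy dz with 0 ≤ x ≤ 2, 0 ≤ y ≤ 2, 0 ≤ z ≤ 1.

Integrate (39) over V as an iterated integral:

    ∭_V (∇·F) dV = ∫_0^{2} ∫_0^{2} ∫_0^{1} (39) dz dy dx.

Inner (z from 0 to 1): 39.
Middle (y from 0 to 2): 78.
Outer (x from 0 to 2): 156.

Therefore ∯_{∂V} F · n dS = 156.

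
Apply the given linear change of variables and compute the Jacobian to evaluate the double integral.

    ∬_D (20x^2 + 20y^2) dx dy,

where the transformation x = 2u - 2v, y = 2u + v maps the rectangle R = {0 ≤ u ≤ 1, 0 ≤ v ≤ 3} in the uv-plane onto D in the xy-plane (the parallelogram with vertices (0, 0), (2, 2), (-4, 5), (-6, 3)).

Compute the Jacobian determinant of (x, y) with respect to (u, v):

    ∂(x,y)/∂(u,v) = | 2  -2 | = (2)(1) - (-2)(2) = 6.
                   | 2  1 |

Its absolute value is |J| = 6 (the area scaling factor).

Substituting x = 2u - 2v, y = 2u + v into the integrand,

    20x^2 + 20y^2 → 160u^2 - 80u v + 100v^2,

so the integral becomes

    ∬_R (160u^2 - 80u v + 100v^2) · |J| du dv = ∫_0^1 ∫_0^3 (960u^2 - 480u v + 600v^2) dv du.

Inner (v): 2880u^2 - 2160u + 5400.
Outer (u): 5280.

Therefore ∬_D (20x^2 + 20y^2) dx dy = 5280.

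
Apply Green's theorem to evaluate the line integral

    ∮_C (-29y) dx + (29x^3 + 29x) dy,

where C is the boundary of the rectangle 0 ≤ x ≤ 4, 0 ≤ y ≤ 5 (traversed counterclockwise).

Green's theorem converts the closed line integral into a double integral over the enclosed region D:

    ∮_C P dx + Q dy = ∬_D (∂Q/∂x - ∂P/∂y) dA.

Here P = -29y, Q = 29x^3 + 29x, so

    ∂Q/∂x = 87x^2 + 29,    ∂P/∂y = -29,
    ∂Q/∂x - ∂P/∂y = 87x^2 + 58.

D is the region 0 ≤ x ≤ 4, 0 ≤ y ≤ 5. Evaluating the double integral:

    ∬_D (87x^2 + 58) dA = ∫_0^{4} ∫_0^{5} (87x^2 + 58) dy dx.

Inner (y from 0 to 5): 435x^2 + 290.
Outer (x from 0 to 4): 10440.

Therefore ∮_C P dx + Q dy = 10440.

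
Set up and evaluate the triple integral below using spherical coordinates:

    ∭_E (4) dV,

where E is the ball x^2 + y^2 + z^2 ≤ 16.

In spherical coordinates, x = ρ sin(φ) cos(θ), y = ρ sin(φ) sin(θ), z = ρ cos(φ), and dV = ρ^2 sin(φ) dρ dφ dθ.

The integrand becomes 4, so

    ∭_E (4) dV = ∫_{0}^{2π} ∫_{0}^{π} ∫_{0}^{4} (4) · ρ^2 sin(φ) dρ dφ dθ.

Inner (ρ): 256sin(φ)/3.
Middle (φ): 512/3.
Outer (θ): 1024π/3.

Therefore the triple integral equals 1024π/3.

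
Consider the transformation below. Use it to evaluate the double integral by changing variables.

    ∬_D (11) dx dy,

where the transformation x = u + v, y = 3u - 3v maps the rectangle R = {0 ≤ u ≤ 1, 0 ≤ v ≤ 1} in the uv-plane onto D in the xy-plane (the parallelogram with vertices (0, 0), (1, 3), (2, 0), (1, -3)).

Compute the Jacobian determinant of (x, y) with respect to (u, v):

    ∂(x,y)/∂(u,v) = | 1  1 | = (1)(-3) - (1)(3) = -6.
                   | 3  -3 |

Its absolute value is |J| = 6 (the area scaling factor).

Substituting x = u + v, y = 3u - 3v into the integrand,

    11 → 11,

so the integral becomes

    ∬_R (11) · |J| du dv = ∫_0^1 ∫_0^1 (66) dv du.

Inner (v): 66.
Outer (u): 66.

Therefore ∬_D (11) dx dy = 66.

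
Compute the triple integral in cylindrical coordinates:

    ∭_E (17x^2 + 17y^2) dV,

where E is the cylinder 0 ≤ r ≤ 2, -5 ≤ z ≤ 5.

In cylindrical coordinates, x = r cos(θ), y = r sin(θ), z = z, and dV = r dr dθ dz.

The integrand becomes 17r^2, so

    ∭_E (17x^2 + 17y^2) dV = ∫_{0}^{2π} ∫_{0}^{2} ∫_{-5}^{5} (17r^2) · r dz dr dθ.

Inner (z): 170r^3.
Middle (r from 0 to 2): 680.
Outer (θ): 1360π.

Therefore the triple integral equals 1360π.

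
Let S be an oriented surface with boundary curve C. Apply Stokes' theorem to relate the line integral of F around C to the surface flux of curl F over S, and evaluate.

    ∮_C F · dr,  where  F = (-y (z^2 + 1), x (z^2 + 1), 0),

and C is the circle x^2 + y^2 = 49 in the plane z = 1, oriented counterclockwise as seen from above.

Let S be the flat disk x^2 + y^2 ≤ 49 in the plane z = 1, with upward unit normal n̂ = ẑ. By Stokes' theorem,

    ∮_C F · dr = ∬_S (∇ × F) · n̂ dS = ∬_D (curl F)_z dA,

where D is the disk x^2 + y^2 ≤ 49.

Compute the curl of F = (-y (z^2 + 1), x (z^2 + 1), 0):
    (∇ × F)_x = ∂F_z/∂y - ∂F_y/∂z = -2x z,
    (∇ × F)_y = ∂F_x/∂z - ∂F_z/∂x = -2y z,
    (∇ × F)_z = ∂F_y/∂x - ∂F_x/∂y = 2z^2 + 2.

On z = 1, (curl F)_z = 4.

Convert to polar (x = r cos θ, y = r sin θ, dA = r dr dθ); the integrand becomes 4, so

    ∬_D (curl F)_z dA = ∫_0^{2π} ∫_0^{7} (4) · r dr dθ.

Inner (r from 0 to 7): 98.
Outer (θ from 0 to 2π): 196π.

Therefore ∮_C F · dr = 196π.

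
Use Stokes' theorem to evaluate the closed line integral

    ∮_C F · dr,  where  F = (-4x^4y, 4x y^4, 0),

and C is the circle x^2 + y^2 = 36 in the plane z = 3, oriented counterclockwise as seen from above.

Let S be the flat disk x^2 + y^2 ≤ 36 in the plane z = 3, with upward unit normal n̂ = ẑ. By Stokes' theorem,

    ∮_C F · dr = ∬_S (∇ × F) · n̂ dS = ∬_D (curl F)_z dA,

where D is the disk x^2 + y^2 ≤ 36.

Compute the curl of F = (-4x^4y, 4x y^4, 0):
    (∇ × F)_x = ∂F_z/∂y - ∂F_y/∂z = 0,
    (∇ × F)_y = ∂F_x/∂z - ∂F_z/∂x = 0,
    (∇ × F)_z = ∂F_y/∂x - ∂F_x/∂y = 4x^4 + 4y^4.

On z = 3, (curl F)_z = 4x^4 + 4y^4.

Convert to polar (x = r cos θ, y = r sin θ, dA = r dr dθ); the integrand becomes 4r^4(sin(θ)^4 + cos(θ)^4), so

    ∬_D (curl F)_z dA = ∫_0^{2π} ∫_0^{6} (4r^4(sin(θ)^4 + cos(θ)^4)) · r dr dθ.

Inner (r from 0 to 6): 31104sin(θ)^4 + 31104cos(θ)^4.
Outer (θ from 0 to 2π): 46656π.

Therefore ∮_C F · dr = 46656π.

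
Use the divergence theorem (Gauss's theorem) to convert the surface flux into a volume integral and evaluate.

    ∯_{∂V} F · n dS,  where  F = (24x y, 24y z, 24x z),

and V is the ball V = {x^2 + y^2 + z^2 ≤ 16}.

By the divergence theorem,

    ∯_{∂V} F · n dS = ∭_V (∇ · F) dV.

Compute the divergence:
    ∇ · F = ∂F_x/∂x + ∂F_y/∂y + ∂F_z/∂z = 24y + 24z + 24x = 24x + 24y + 24z.

In spherical coordinates, x = ρ sin(φ) cos(θ), y = ρ sin(φ) sin(θ), z = ρ cos(φ), dV = ρ^2 sin(φ) dρ dφ dθ, with 0 ≤ ρ ≤ 4, 0 ≤ φ ≤ π, 0 ≤ θ ≤ 2π.

The integrand, after substitution and multiplying by the volume element, becomes (24ρ (sqrt(2)sin(φ)sin(θ + π/4) + cos(φ))) · ρ^2 sin(φ), so

    ∭_V (∇·F) dV = ∫_0^{2π} ∫_0^{π} ∫_0^{4} (24ρ (sqrt(2)sin(φ)sin(θ + π/4) + cos(φ))) · ρ^2 sin(φ) dρ dφ dθ.

Inner (ρ from 0 to 4): 1536(sqrt(2)sin(φ)sin(θ + π/4) + cos(φ))sin(φ).
Middle (φ from 0 to π): 768sqrt(2)π sin(θ + π/4).
Outer (θ from 0 to 2π): 0.

Therefore ∯_{∂V} F · n dS = 0.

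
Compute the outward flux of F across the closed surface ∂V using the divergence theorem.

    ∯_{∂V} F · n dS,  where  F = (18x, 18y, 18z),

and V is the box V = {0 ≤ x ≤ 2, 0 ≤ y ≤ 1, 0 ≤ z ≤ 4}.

By the divergence theorem,

    ∯_{∂V} F · n dS = ∭_V (∇ · F) dV.

Compute the divergence:
    ∇ · F = ∂F_x/∂x + ∂F_y/∂y + ∂F_z/∂z = 18 + 18 + 18 = 54.

V is a rectangular box, so dV = dx dy dz with 0 ≤ x ≤ 2, 0 ≤ y ≤ 1, 0 ≤ z ≤ 4.

Integrate (54) over V as an iterated integral:

    ∭_V (∇·F) dV = ∫_0^{2} ∫_0^{1} ∫_0^{4} (54) dz dy dx.

Inner (z from 0 to 4): 216.
Middle (y from 0 to 1): 216.
Outer (x from 0 to 2): 432.

Therefore ∯_{∂V} F · n dS = 432.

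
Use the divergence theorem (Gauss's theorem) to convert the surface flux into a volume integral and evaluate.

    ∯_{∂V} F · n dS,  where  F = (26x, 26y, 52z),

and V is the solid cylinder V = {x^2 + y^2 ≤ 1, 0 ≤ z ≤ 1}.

By the divergence theorem,

    ∯_{∂V} F · n dS = ∭_V (∇ · F) dV.

Compute the divergence:
    ∇ · F = ∂F_x/∂x + ∂F_y/∂y + ∂F_z/∂z = 26 + 26 + 52 = 104.

In cylindrical coordinates, x = r cos(θ), y = r sin(θ), z = z, dV = r dr dθ dz, with 0 ≤ r ≤ 1, 0 ≤ θ ≤ 2π, 0 ≤ z ≤ 1.

The integrand, after substitution and multiplying by the volume element, becomes (104) · r, so

    ∭_V (∇·F) dV = ∫_0^{2π} ∫_0^{1} ∫_0^{1} (104) · r dz dr dθ.

Inner (z from 0 to 1): 104r.
Middle (r from 0 to 1): 52.
Outer (θ from 0 to 2π): 104π.

Therefore ∯_{∂V} F · n dS = 104π.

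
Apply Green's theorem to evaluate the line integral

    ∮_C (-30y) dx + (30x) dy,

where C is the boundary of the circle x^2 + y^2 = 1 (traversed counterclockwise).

Green's theorem converts the closed line integral into a double integral over the enclosed region D:

    ∮_C P dx + Q dy = ∬_D (∂Q/∂x - ∂P/∂y) dA.

Here P = -30y, Q = 30x, so

    ∂Q/∂x = 30,    ∂P/∂y = -30,
    ∂Q/∂x - ∂P/∂y = 60.

D is the region x^2 + y^2 ≤ 1. Evaluating the double integral:

In polar coordinates (x = r cos θ, y = r sin θ, dA = r dr dθ) the integrand becomes 60, so

    ∬_D (60) dA = ∫_0^{2π} ∫_0^{1} (60) · r dr dθ.

Inner (r from 0 to 1): 30.
Outer (θ from 0 to 2π): 60π.

Therefore ∮_C P dx + Q dy = 60π.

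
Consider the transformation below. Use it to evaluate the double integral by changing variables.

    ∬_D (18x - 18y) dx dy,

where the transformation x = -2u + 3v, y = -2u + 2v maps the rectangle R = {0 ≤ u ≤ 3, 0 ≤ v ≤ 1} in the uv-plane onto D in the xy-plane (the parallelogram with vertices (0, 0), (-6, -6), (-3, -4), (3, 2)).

Compute the Jacobian determinant of (x, y) with respect to (u, v):

    ∂(x,y)/∂(u,v) = | -2  3 | = (-2)(2) - (3)(-2) = 2.
                   | -2  2 |

Its absolute value is |J| = 2 (the area scaling factor).

Substituting x = -2u + 3v, y = -2u + 2v into the integrand,

    18x - 18y → 18v,

so the integral becomes

    ∬_R (18v) · |J| du dv = ∫_0^3 ∫_0^1 (36v) dv du.

Inner (v): 18.
Outer (u): 54.

Therefore ∬_D (18x - 18y) dx dy = 54.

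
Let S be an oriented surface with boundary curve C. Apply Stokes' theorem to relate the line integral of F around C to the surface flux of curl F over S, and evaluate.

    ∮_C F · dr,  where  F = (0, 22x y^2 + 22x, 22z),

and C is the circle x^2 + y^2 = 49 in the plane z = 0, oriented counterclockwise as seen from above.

Let S be the flat disk x^2 + y^2 ≤ 49 in the plane z = 0, with upward unit normal n̂ = ẑ. By Stokes' theorem,

    ∮_C F · dr = ∬_S (∇ × F) · n̂ dS = ∬_D (curl F)_z dA,

where D is the disk x^2 + y^2 ≤ 49.

Compute the curl of F = (0, 22x y^2 + 22x, 22z):
    (∇ × F)_x = ∂F_z/∂y - ∂F_y/∂z = 0,
    (∇ × F)_y = ∂F_x/∂z - ∂F_z/∂x = 0,
    (∇ × F)_z = ∂F_y/∂x - ∂F_x/∂y = 22y^2 + 22.

On z = 0, (curl F)_z = 22y^2 + 22.

Convert to polar (x = r cos θ, y = r sin θ, dA = r dr dθ); the integrand becomes 22r^2sin(θ)^2 + 22, so

    ∬_D (curl F)_z dA = ∫_0^{2π} ∫_0^{7} (22r^2sin(θ)^2 + 22) · r dr dθ.

Inner (r from 0 to 7): 26411sin(θ)^2/2 + 539.
Outer (θ from 0 to 2π): 28567π/2.

Therefore ∮_C F · dr = 28567π/2.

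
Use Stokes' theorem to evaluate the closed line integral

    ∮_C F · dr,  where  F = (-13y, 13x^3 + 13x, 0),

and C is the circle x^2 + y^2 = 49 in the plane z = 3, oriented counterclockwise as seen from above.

Let S be the flat disk x^2 + y^2 ≤ 49 in the plane z = 3, with upward unit normal n̂ = ẑ. By Stokes' theorem,

    ∮_C F · dr = ∬_S (∇ × F) · n̂ dS = ∬_D (curl F)_z dA,

where D is the disk x^2 + y^2 ≤ 49.

Compute the curl of F = (-13y, 13x^3 + 13x, 0):
    (∇ × F)_x = ∂F_z/∂y - ∂F_y/∂z = 0,
    (∇ × F)_y = ∂F_x/∂z - ∂F_z/∂x = 0,
    (∇ × F)_z = ∂F_y/∂x - ∂F_x/∂y = 39x^2 + 26.

On z = 3, (curl F)_z = 39x^2 + 26.

Convert to polar (x = r cos θ, y = r sin θ, dA = r dr dθ); the integrand becomes 39r^2cos(θ)^2 + 26, so

    ∬_D (curl F)_z dA = ∫_0^{2π} ∫_0^{7} (39r^2cos(θ)^2 + 26) · r dr dθ.

Inner (r from 0 to 7): 93639cos(θ)^2/4 + 637.
Outer (θ from 0 to 2π): 98735π/4.

Therefore ∮_C F · dr = 98735π/4.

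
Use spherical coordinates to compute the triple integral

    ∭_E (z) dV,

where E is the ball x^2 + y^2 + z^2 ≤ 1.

In spherical coordinates, x = ρ sin(φ) cos(θ), y = ρ sin(φ) sin(θ), z = ρ cos(φ), and dV = ρ^2 sin(φ) dρ dφ dθ.

The integrand becomes ρ cos(φ), so

    ∭_E (z) dV = ∫_{0}^{2π} ∫_{0}^{π} ∫_{0}^{1} (ρ cos(φ)) · ρ^2 sin(φ) dρ dφ dθ.

Inner (ρ): sin(2φ)/8.
Middle (φ): 0.
Outer (θ): 0.

Therefore the triple integral equals 0.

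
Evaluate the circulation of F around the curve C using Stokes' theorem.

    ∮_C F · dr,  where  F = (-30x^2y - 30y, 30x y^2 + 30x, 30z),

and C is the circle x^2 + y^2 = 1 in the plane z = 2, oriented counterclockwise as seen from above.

Let S be the flat disk x^2 + y^2 ≤ 1 in the plane z = 2, with upward unit normal n̂ = ẑ. By Stokes' theorem,

    ∮_C F · dr = ∬_S (∇ × F) · n̂ dS = ∬_D (curl F)_z dA,

where D is the disk x^2 + y^2 ≤ 1.

Compute the curl of F = (-30x^2y - 30y, 30x y^2 + 30x, 30z):
    (∇ × F)_x = ∂F_z/∂y - ∂F_y/∂z = 0,
    (∇ × F)_y = ∂F_x/∂z - ∂F_z/∂x = 0,
    (∇ × F)_z = ∂F_y/∂x - ∂F_x/∂y = 30x^2 + 30y^2 + 60.

On z = 2, (curl F)_z = 30x^2 + 30y^2 + 60.

Convert to polar (x = r cos θ, y = r sin θ, dA = r dr dθ); the integrand becomes 30r^2 + 60, so

    ∬_D (curl F)_z dA = ∫_0^{2π} ∫_0^{1} (30r^2 + 60) · r dr dθ.

Inner (r from 0 to 1): 75/2.
Outer (θ from 0 to 2π): 75π.

Therefore ∮_C F · dr = 75π.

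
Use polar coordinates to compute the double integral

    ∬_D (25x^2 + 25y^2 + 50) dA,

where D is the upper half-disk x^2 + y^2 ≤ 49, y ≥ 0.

The region D is 0 ≤ r ≤ 7, 0 ≤ θ ≤ π in polar coordinates, where x = r cos(θ), y = r sin(θ), and dA = r dr dθ.

Under the substitution, the integrand becomes 25r^2 + 50, so

    ∬_D (25x^2 + 25y^2 + 50) dA = ∫_{0}^{π} ∫_{0}^{7} (25r^2 + 50) · r dr dθ.

Inner integral (in r): ∫_{0}^{7} (25r^2 + 50) · r dr = 64925/4.

Outer integral (in θ): ∫_{0}^{π} (64925/4) dθ = 64925π/4.

Therefore ∬_D (25x^2 + 25y^2 + 50) dA = 64925π/4.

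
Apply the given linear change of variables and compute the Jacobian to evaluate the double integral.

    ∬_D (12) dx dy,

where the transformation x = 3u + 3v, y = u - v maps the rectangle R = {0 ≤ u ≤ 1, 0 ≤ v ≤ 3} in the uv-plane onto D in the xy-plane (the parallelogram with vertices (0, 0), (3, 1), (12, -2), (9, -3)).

Compute the Jacobian determinant of (x, y) with respect to (u, v):

    ∂(x,y)/∂(u,v) = | 3  3 | = (3)(-1) - (3)(1) = -6.
                   | 1  -1 |

Its absolute value is |J| = 6 (the area scaling factor).

Substituting x = 3u + 3v, y = u - v into the integrand,

    12 → 12,

so the integral becomes

    ∬_R (12) · |J| du dv = ∫_0^1 ∫_0^3 (72) dv du.

Inner (v): 216.
Outer (u): 216.

Therefore ∬_D (12) dx dy = 216.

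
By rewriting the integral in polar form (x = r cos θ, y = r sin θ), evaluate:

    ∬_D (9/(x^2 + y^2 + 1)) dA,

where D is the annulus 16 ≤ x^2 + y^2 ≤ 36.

The region D is 4 ≤ r ≤ 6, 0 ≤ θ ≤ 2π in polar coordinates, where x = r cos(θ), y = r sin(θ), and dA = r dr dθ.

Under the substitution, the integrand becomes 9/(r^2 + 1), so

    ∬_D (9/(x^2 + y^2 + 1)) dA = ∫_{0}^{2π} ∫_{4}^{6} (9/(r^2 + 1)) · r dr dθ.

Inner integral (in r): ∫_{4}^{6} (9/(r^2 + 1)) · r dr = log(1874161sqrt(629)/1419857).

Outer integral (in θ): ∫_{0}^{2π} (log(1874161sqrt(629)/1419857)) dθ = log((1874161sqrt(629)/1419857)^(2π)).

Therefore ∬_D (9/(x^2 + y^2 + 1)) dA = log((1874161sqrt(629)/1419857)^(2π)).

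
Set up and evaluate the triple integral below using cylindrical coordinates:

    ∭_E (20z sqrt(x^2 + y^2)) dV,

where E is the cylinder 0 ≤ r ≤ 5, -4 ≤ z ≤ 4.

In cylindrical coordinates, x = r cos(θ), y = r sin(θ), z = z, and dV = r dr dθ dz.

The integrand becomes 20r z, so

    ∭_E (20z sqrt(x^2 + y^2)) dV = ∫_{0}^{2π} ∫_{0}^{5} ∫_{-4}^{4} (20r z) · r dz dr dθ.

Inner (z): 0.
Middle (r from 0 to 5): 0.
Outer (θ): 0.

Therefore the triple integral equals 0.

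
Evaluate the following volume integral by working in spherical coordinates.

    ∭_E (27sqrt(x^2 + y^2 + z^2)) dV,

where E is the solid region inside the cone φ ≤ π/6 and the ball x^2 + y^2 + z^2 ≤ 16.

In spherical coordinates, x = ρ sin(φ) cos(θ), y = ρ sin(φ) sin(θ), z = ρ cos(φ), and dV = ρ^2 sin(φ) dρ dφ dθ.

The integrand becomes 27ρ, so

    ∭_E (27sqrt(x^2 + y^2 + z^2)) dV = ∫_{0}^{2π} ∫_{0}^{π/6} ∫_{0}^{4} (27ρ) · ρ^2 sin(φ) dρ dφ dθ.

Inner (ρ): 1728sin(φ).
Middle (φ): 1728 - 864sqrt(3).
Outer (θ): 1728π (2 - sqrt(3)).

Therefore the triple integral equals 1728π (2 - sqrt(3)).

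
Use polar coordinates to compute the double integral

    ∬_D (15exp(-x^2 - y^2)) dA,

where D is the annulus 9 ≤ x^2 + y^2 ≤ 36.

The region D is 3 ≤ r ≤ 6, 0 ≤ θ ≤ 2π in polar coordinates, where x = r cos(θ), y = r sin(θ), and dA = r dr dθ.

Under the substitution, the integrand becomes 15exp(-r^2), so

    ∬_D (15exp(-x^2 - y^2)) dA = ∫_{0}^{2π} ∫_{3}^{6} (15exp(-r^2)) · r dr dθ.

Inner integral (in r): ∫_{3}^{6} (15exp(-r^2)) · r dr = -(15 - 15exp(27))exp(-36)/2.

Outer integral (in θ): ∫_{0}^{2π} (-(15 - 15exp(27))exp(-36)/2) dθ = -15π (1 - exp(27))exp(-36).

Therefore ∬_D (15exp(-x^2 - y^2)) dA = -15π (1 - exp(27))exp(-36).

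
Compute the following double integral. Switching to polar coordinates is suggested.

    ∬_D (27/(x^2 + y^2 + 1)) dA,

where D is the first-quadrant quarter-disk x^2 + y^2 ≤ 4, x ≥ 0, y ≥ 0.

The region D is 0 ≤ r ≤ 2, 0 ≤ θ ≤ π/2 in polar coordinates, where x = r cos(θ), y = r sin(θ), and dA = r dr dθ.

Under the substitution, the integrand becomes 27/(r^2 + 1), so

    ∬_D (27/(x^2 + y^2 + 1)) dA = ∫_{0}^{π/2} ∫_{0}^{2} (27/(r^2 + 1)) · r dr dθ.

Inner integral (in r): ∫_{0}^{2} (27/(r^2 + 1)) · r dr = 27log(5)/2.

Outer integral (in θ): ∫_{0}^{π/2} (27log(5)/2) dθ = 27π log(5)/4.

Therefore ∬_D (27/(x^2 + y^2 + 1)) dA = 27π log(5)/4.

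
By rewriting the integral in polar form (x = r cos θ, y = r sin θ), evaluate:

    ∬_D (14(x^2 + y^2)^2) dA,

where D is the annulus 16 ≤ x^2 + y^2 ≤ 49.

The region D is 4 ≤ r ≤ 7, 0 ≤ θ ≤ 2π in polar coordinates, where x = r cos(θ), y = r sin(θ), and dA = r dr dθ.

Under the substitution, the integrand becomes 14r^4, so

    ∬_D (14(x^2 + y^2)^2) dA = ∫_{0}^{2π} ∫_{4}^{7} (14r^4) · r dr dθ.

Inner integral (in r): ∫_{4}^{7} (14r^4) · r dr = 264957.

Outer integral (in θ): ∫_{0}^{2π} (264957) dθ = 529914π.

Therefore ∬_D (14(x^2 + y^2)^2) dA = 529914π.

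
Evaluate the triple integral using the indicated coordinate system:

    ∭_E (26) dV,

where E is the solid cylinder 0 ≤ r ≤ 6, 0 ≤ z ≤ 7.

In cylindrical coordinates, x = r cos(θ), y = r sin(θ), z = z, and dV = r dr dθ dz.

The integrand becomes 26, so

    ∭_E (26) dV = ∫_{0}^{2π} ∫_{0}^{6} ∫_{0}^{7} (26) · r dz dr dθ.

Inner (z): 182r.
Middle (r from 0 to 6): 3276.
Outer (θ): 6552π.

Therefore the triple integral equals 6552π.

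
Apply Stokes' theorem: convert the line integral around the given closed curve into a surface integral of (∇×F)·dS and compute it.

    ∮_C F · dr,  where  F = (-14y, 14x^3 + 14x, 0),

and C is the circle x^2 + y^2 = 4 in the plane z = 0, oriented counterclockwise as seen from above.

Let S be the flat disk x^2 + y^2 ≤ 4 in the plane z = 0, with upward unit normal n̂ = ẑ. By Stokes' theorem,

    ∮_C F · dr = ∬_S (∇ × F) · n̂ dS = ∬_D (curl F)_z dA,

where D is the disk x^2 + y^2 ≤ 4.

Compute the curl of F = (-14y, 14x^3 + 14x, 0):
    (∇ × F)_x = ∂F_z/∂y - ∂F_y/∂z = 0,
    (∇ × F)_y = ∂F_x/∂z - ∂F_z/∂x = 0,
    (∇ × F)_z = ∂F_y/∂x - ∂F_x/∂y = 42x^2 + 28.

On z = 0, (curl F)_z = 42x^2 + 28.

Convert to polar (x = r cos θ, y = r sin θ, dA = r dr dθ); the integrand becomes 42r^2cos(θ)^2 + 28, so

    ∬_D (curl F)_z dA = ∫_0^{2π} ∫_0^{2} (42r^2cos(θ)^2 + 28) · r dr dθ.

Inner (r from 0 to 2): 168cos(θ)^2 + 56.
Outer (θ from 0 to 2π): 280π.

Therefore ∮_C F · dr = 280π.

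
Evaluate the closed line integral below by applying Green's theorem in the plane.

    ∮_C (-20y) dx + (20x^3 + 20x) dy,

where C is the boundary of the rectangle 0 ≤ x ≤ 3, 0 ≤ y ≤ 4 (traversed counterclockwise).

Green's theorem converts the closed line integral into a double integral over the enclosed region D:

    ∮_C P dx + Q dy = ∬_D (∂Q/∂x - ∂P/∂y) dA.

Here P = -20y, Q = 20x^3 + 20x, so

    ∂Q/∂x = 60x^2 + 20,    ∂P/∂y = -20,
    ∂Q/∂x - ∂P/∂y = 60x^2 + 40.

D is the region 0 ≤ x ≤ 3, 0 ≤ y ≤ 4. Evaluating the double integral:

    ∬_D (60x^2 + 40) dA = ∫_0^{3} ∫_0^{4} (60x^2 + 40) dy dx.

Inner (y from 0 to 4): 240x^2 + 160.
Outer (x from 0 to 3): 2640.

Therefore ∮_C P dx + Q dy = 2640.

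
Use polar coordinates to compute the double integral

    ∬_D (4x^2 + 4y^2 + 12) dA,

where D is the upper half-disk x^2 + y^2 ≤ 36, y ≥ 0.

The region D is 0 ≤ r ≤ 6, 0 ≤ θ ≤ π in polar coordinates, where x = r cos(θ), y = r sin(θ), and dA = r dr dθ.

Under the substitution, the integrand becomes 4r^2 + 12, so

    ∬_D (4x^2 + 4y^2 + 12) dA = ∫_{0}^{π} ∫_{0}^{6} (4r^2 + 12) · r dr dθ.

Inner integral (in r): ∫_{0}^{6} (4r^2 + 12) · r dr = 1512.

Outer integral (in θ): ∫_{0}^{π} (1512) dθ = 1512π.

Therefore ∬_D (4x^2 + 4y^2 + 12) dA = 1512π.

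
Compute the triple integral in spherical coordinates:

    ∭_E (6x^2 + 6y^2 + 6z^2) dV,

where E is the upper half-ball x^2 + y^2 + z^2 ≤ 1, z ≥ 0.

In spherical coordinates, x = ρ sin(φ) cos(θ), y = ρ sin(φ) sin(θ), z = ρ cos(φ), and dV = ρ^2 sin(φ) dρ dφ dθ.

The integrand becomes 6ρ^2, so

    ∭_E (6x^2 + 6y^2 + 6z^2) dV = ∫_{0}^{2π} ∫_{0}^{π/2} ∫_{0}^{1} (6ρ^2) · ρ^2 sin(φ) dρ dφ dθ.

Inner (ρ): 6sin(φ)/5.
Middle (φ): 6/5.
Outer (θ): 12π/5.

Therefore the triple integral equals 12π/5.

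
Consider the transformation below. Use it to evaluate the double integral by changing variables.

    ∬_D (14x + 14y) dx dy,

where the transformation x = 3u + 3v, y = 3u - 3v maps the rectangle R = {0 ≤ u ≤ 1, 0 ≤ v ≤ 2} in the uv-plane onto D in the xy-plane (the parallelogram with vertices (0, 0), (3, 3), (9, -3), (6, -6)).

Compute the Jacobian determinant of (x, y) with respect to (u, v):

    ∂(x,y)/∂(u,v) = | 3  3 | = (3)(-3) - (3)(3) = -18.
                   | 3  -3 |

Its absolute value is |J| = 18 (the area scaling factor).

Substituting x = 3u + 3v, y = 3u - 3v into the integrand,

    14x + 14y → 84u,

so the integral becomes

    ∬_R (84u) · |J| du dv = ∫_0^1 ∫_0^2 (1512u) dv du.

Inner (v): 3024u.
Outer (u): 1512.

Therefore ∬_D (14x + 14y) dx dy = 1512.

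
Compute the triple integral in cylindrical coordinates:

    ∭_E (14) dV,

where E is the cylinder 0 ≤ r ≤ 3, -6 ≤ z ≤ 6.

In cylindrical coordinates, x = r cos(θ), y = r sin(θ), z = z, and dV = r dr dθ dz.

The integrand becomes 14, so

    ∭_E (14) dV = ∫_{0}^{2π} ∫_{0}^{3} ∫_{-6}^{6} (14) · r dz dr dθ.

Inner (z): 168r.
Middle (r from 0 to 3): 756.
Outer (θ): 1512π.

Therefore the triple integral equals 1512π.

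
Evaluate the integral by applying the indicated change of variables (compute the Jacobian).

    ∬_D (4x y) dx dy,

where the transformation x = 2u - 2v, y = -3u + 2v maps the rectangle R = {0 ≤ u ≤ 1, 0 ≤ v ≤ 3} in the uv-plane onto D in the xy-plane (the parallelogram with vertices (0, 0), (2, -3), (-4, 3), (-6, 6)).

Compute the Jacobian determinant of (x, y) with respect to (u, v):

    ∂(x,y)/∂(u,v) = | 2  -2 | = (2)(2) - (-2)(-3) = -2.
                   | -3  2 |

Its absolute value is |J| = 2 (the area scaling factor).

Substituting x = 2u - 2v, y = -3u + 2v into the integrand,

    4x y → -24u^2 + 40u v - 16v^2,

so the integral becomes

    ∬_R (-24u^2 + 40u v - 16v^2) · |J| du dv = ∫_0^1 ∫_0^3 (-48u^2 + 80u v - 32v^2) dv du.

Inner (v): -144u^2 + 360u - 288.
Outer (u): -156.

Therefore ∬_D (4x y) dx dy = -156.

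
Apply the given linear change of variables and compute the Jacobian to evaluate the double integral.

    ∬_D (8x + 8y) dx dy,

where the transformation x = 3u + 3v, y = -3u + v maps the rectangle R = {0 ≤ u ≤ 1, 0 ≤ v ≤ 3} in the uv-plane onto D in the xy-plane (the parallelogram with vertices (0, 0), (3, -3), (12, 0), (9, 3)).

Compute the Jacobian determinant of (x, y) with respect to (u, v):

    ∂(x,y)/∂(u,v) = | 3  3 | = (3)(1) - (3)(-3) = 12.
                   | -3  1 |

Its absolute value is |J| = 12 (the area scaling factor).

Substituting x = 3u + 3v, y = -3u + v into the integrand,

    8x + 8y → 32v,

so the integral becomes

    ∬_R (32v) · |J| du dv = ∫_0^1 ∫_0^3 (384v) dv du.

Inner (v): 1728.
Outer (u): 1728.

Therefore ∬_D (8x + 8y) dx dy = 1728.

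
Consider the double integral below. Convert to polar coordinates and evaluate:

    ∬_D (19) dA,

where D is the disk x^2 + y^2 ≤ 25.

The region D is 0 ≤ r ≤ 5, 0 ≤ θ ≤ 2π in polar coordinates, where x = r cos(θ), y = r sin(θ), and dA = r dr dθ.

Under the substitution, the integrand becomes 19, so

    ∬_D (19) dA = ∫_{0}^{2π} ∫_{0}^{5} (19) · r dr dθ.

Inner integral (in r): ∫_{0}^{5} (19) · r dr = 475/2.

Outer integral (in θ): ∫_{0}^{2π} (475/2) dθ = 475π.

Therefore ∬_D (19) dA = 475π.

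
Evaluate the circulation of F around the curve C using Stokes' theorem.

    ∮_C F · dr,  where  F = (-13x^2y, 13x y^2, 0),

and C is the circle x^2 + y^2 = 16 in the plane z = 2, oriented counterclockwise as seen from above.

Let S be the flat disk x^2 + y^2 ≤ 16 in the plane z = 2, with upward unit normal n̂ = ẑ. By Stokes' theorem,

    ∮_C F · dr = ∬_S (∇ × F) · n̂ dS = ∬_D (curl F)_z dA,

where D is the disk x^2 + y^2 ≤ 16.

Compute the curl of F = (-13x^2y, 13x y^2, 0):
    (∇ × F)_x = ∂F_z/∂y - ∂F_y/∂z = 0,
    (∇ × F)_y = ∂F_x/∂z - ∂F_z/∂x = 0,
    (∇ × F)_z = ∂F_y/∂x - ∂F_x/∂y = 13x^2 + 13y^2.

On z = 2, (curl F)_z = 13x^2 + 13y^2.

Convert to polar (x = r cos θ, y = r sin θ, dA = r dr dθ); the integrand becomes 13r^2, so

    ∬_D (curl F)_z dA = ∫_0^{2π} ∫_0^{4} (13r^2) · r dr dθ.

Inner (r from 0 to 4): 832.
Outer (θ from 0 to 2π): 1664π.

Therefore ∮_C F · dr = 1664π.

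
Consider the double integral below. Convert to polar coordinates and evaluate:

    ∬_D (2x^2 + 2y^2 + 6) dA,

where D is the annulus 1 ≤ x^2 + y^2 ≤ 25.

The region D is 1 ≤ r ≤ 5, 0 ≤ θ ≤ 2π in polar coordinates, where x = r cos(θ), y = r sin(θ), and dA = r dr dθ.

Under the substitution, the integrand becomes 2r^2 + 6, so

    ∬_D (2x^2 + 2y^2 + 6) dA = ∫_{0}^{2π} ∫_{1}^{5} (2r^2 + 6) · r dr dθ.

Inner integral (in r): ∫_{1}^{5} (2r^2 + 6) · r dr = 384.

Outer integral (in θ): ∫_{0}^{2π} (384) dθ = 768π.

Therefore ∬_D (2x^2 + 2y^2 + 6) dA = 768π.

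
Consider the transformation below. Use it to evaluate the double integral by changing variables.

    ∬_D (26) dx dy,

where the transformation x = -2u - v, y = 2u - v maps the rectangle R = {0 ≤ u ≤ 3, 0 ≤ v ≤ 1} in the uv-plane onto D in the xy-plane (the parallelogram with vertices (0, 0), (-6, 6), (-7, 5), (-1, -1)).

Compute the Jacobian determinant of (x, y) with respect to (u, v):

    ∂(x,y)/∂(u,v) = | -2  -1 | = (-2)(-1) - (-1)(2) = 4.
                   | 2  -1 |

Its absolute value is |J| = 4 (the area scaling factor).

Substituting x = -2u - v, y = 2u - v into the integrand,

    26 → 26,

so the integral becomes

    ∬_R (26) · |J| du dv = ∫_0^3 ∫_0^1 (104) dv du.

Inner (v): 104.
Outer (u): 312.

Therefore ∬_D (26) dx dy = 312.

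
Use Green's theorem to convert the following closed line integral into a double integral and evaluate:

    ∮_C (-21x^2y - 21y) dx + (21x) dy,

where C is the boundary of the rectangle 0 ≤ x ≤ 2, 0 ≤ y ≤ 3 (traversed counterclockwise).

Green's theorem converts the closed line integral into a double integral over the enclosed region D:

    ∮_C P dx + Q dy = ∬_D (∂Q/∂x - ∂P/∂y) dA.

Here P = -21x^2y - 21y, Q = 21x, so

    ∂Q/∂x = 21,    ∂P/∂y = -21x^2 - 21,
    ∂Q/∂x - ∂P/∂y = 21x^2 + 42.

D is the region 0 ≤ x ≤ 2, 0 ≤ y ≤ 3. Evaluating the double integral:

    ∬_D (21x^2 + 42) dA = ∫_0^{2} ∫_0^{3} (21x^2 + 42) dy dx.

Inner (y from 0 to 3): 63x^2 + 126.
Outer (x from 0 to 2): 420.

Therefore ∮_C P dx + Q dy = 420.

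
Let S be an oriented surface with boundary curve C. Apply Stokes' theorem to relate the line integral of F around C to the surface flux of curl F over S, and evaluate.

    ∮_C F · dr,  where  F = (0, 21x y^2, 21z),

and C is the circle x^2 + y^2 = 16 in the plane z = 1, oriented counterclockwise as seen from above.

Let S be the flat disk x^2 + y^2 ≤ 16 in the plane z = 1, with upward unit normal n̂ = ẑ. By Stokes' theorem,

    ∮_C F · dr = ∬_S (∇ × F) · n̂ dS = ∬_D (curl F)_z dA,

where D is the disk x^2 + y^2 ≤ 16.

Compute the curl of F = (0, 21x y^2, 21z):
    (∇ × F)_x = ∂F_z/∂y - ∂F_y/∂z = 0,
    (∇ × F)_y = ∂F_x/∂z - ∂F_z/∂x = 0,
    (∇ × F)_z = ∂F_y/∂x - ∂F_x/∂y = 21y^2.

On z = 1, (curl F)_z = 21y^2.

Convert to polar (x = r cos θ, y = r sin θ, dA = r dr dθ); the integrand becomes 21r^2sin(θ)^2, so

    ∬_D (curl F)_z dA = ∫_0^{2π} ∫_0^{4} (21r^2sin(θ)^2) · r dr dθ.

Inner (r from 0 to 4): 1344sin(θ)^2.
Outer (θ from 0 to 2π): 1344π.

Therefore ∮_C F · dr = 1344π.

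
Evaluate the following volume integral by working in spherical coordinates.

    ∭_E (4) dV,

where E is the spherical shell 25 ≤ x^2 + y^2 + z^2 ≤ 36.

In spherical coordinates, x = ρ sin(φ) cos(θ), y = ρ sin(φ) sin(θ), z = ρ cos(φ), and dV = ρ^2 sin(φ) dρ dφ dθ.

The integrand becomes 4, so

    ∭_E (4) dV = ∫_{0}^{2π} ∫_{0}^{π} ∫_{5}^{6} (4) · ρ^2 sin(φ) dρ dφ dθ.

Inner (ρ): 364sin(φ)/3.
Middle (φ): 728/3.
Outer (θ): 1456π/3.

Therefore the triple integral equals 1456π/3.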